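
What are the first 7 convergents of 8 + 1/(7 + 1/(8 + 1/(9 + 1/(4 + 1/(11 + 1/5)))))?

Using the convergent recurrence p_i = a_i*p_{i-1} + p_{i-2}, q_i = a_i*q_{i-1} + q_{i-2} with p_{-2}=0, p_{-1}=1, q_{-2}=1, q_{-1}=0:
  i=0: a_0=8, p_0 = 8*1 + 0 = 8, q_0 = 8*0 + 1 = 1.
  i=1: a_1=7, p_1 = 7*8 + 1 = 57, q_1 = 7*1 + 0 = 7.
  i=2: a_2=8, p_2 = 8*57 + 8 = 464, q_2 = 8*7 + 1 = 57.
  i=3: a_3=9, p_3 = 9*464 + 57 = 4233, q_3 = 9*57 + 7 = 520.
  i=4: a_4=4, p_4 = 4*4233 + 464 = 17396, q_4 = 4*520 + 57 = 2137.
  i=5: a_5=11, p_5 = 11*17396 + 4233 = 195589, q_5 = 11*2137 + 520 = 24027.
  i=6: a_6=5, p_6 = 5*195589 + 17396 = 995341, q_6 = 5*24027 + 2137 = 122272.

8/1, 57/7, 464/57, 4233/520, 17396/2137, 195589/24027, 995341/122272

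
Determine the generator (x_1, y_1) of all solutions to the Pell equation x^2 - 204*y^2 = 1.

(x, y) = (4999, 350)

First expand sqrt(204) as a continued fraction. With x_i = (sqrt(204) + m_i)/d_i and (m_0, d_0) = (0, 1): a_0 = floor(sqrt(204)) = 14, since 14^2 = 196 <= 204 < 225 = 15^2.
Iterate m_{i+1} = d_i*a_i - m_i, d_{i+1} = (204 - m_{i+1}^2)/d_i, a_{i+1} = floor((a_0 + m_{i+1})/d_{i+1}):
  m_1 = 1*14 - 0 = 14, d_1 = (204 - 14^2)/1 = 8/1 = 8, a_1 = floor((14 + 14)/8) = 3.
  m_2 = 8*3 - 14 = 10, d_2 = (204 - 10^2)/8 = 104/8 = 13, a_2 = floor((14 + 10)/13) = 1.
  m_3 = 13*1 - 10 = 3, d_3 = (204 - 3^2)/13 = 195/13 = 15, a_3 = floor((14 + 3)/15) = 1.
  m_4 = 15*1 - 3 = 12, d_4 = (204 - 12^2)/15 = 60/15 = 4, a_4 = floor((14 + 12)/4) = 6.
  m_5 = 4*6 - 12 = 12, d_5 = (204 - 12^2)/4 = 60/4 = 15, a_5 = floor((14 + 12)/15) = 1.
  m_6 = 15*1 - 12 = 3, d_6 = (204 - 3^2)/15 = 195/15 = 13, a_6 = floor((14 + 3)/13) = 1.
  m_7 = 13*1 - 3 = 10, d_7 = (204 - 10^2)/13 = 104/13 = 8, a_7 = floor((14 + 10)/8) = 3.
  m_8 = 8*3 - 10 = 14, d_8 = (204 - 14^2)/8 = 8/8 = 1, a_8 = floor((14 + 14)/1) = 28.
  m_9 = 1*28 - 14 = 14, d_9 = (204 - 14^2)/1 = 8/1 = 8: (m_9, d_9) = (m_1, d_1) = (14, 8), so from here the quotients repeat a_1, ..., a_8; the period length is 8.
So sqrt(204) = [14; (3, 1, 1, 6, 1, 1, 3, 28)] with period length k = 8.
k is even, so the fundamental solution of x^2 - 204y^2 = 1 is (p_{k-1}, q_{k-1}) = (p_7, q_7); compute convergents through index 7.
Convergents (p_i = a_i*p_{i-1} + p_{i-2}, q_i = a_i*q_{i-1} + q_{i-2} with p_{-2}=0, p_{-1}=1, q_{-2}=1, q_{-1}=0):
  i=0: a_0=14, p_0 = 14*1 + 0 = 14, q_0 = 14*0 + 1 = 1.
  i=1: a_1=3, p_1 = 3*14 + 1 = 43, q_1 = 3*1 + 0 = 3.
  i=2: a_2=1, p_2 = 1*43 + 14 = 57, q_2 = 1*3 + 1 = 4.
  i=3: a_3=1, p_3 = 1*57 + 43 = 100, q_3 = 1*4 + 3 = 7.
  i=4: a_4=6, p_4 = 6*100 + 57 = 657, q_4 = 6*7 + 4 = 46.
  i=5: a_5=1, p_5 = 1*657 + 100 = 757, q_5 = 1*46 + 7 = 53.
  i=6: a_6=1, p_6 = 1*757 + 657 = 1414, q_6 = 1*53 + 46 = 99.
  i=7: a_7=3, p_7 = 3*1414 + 757 = 4999, q_7 = 3*99 + 53 = 350.
Check: 4999^2 - 204*350^2 = 24990001 - 24990000 = 1, so (x, y) = (4999, 350) solves the equation, and by the theorem it is the least positive solution.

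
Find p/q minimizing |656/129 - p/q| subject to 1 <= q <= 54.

Expand x = 656/129 as a continued fraction with the Euclidean algorithm:
  656 = 5*129 + 11, so a_0 = 5.
  129 = 11*11 + 8, so a_1 = 11.
  11 = 1*8 + 3, so a_2 = 1.
  8 = 2*3 + 2, so a_3 = 2.
  3 = 1*2 + 1, so a_4 = 1.
  2 = 2*1 + 0, so a_5 = 2.
so x = [5; 11, 1, 2, 1, 2].
Convergents (p_i = a_i*p_{i-1} + p_{i-2}, q_i = a_i*q_{i-1} + q_{i-2} with p_{-2}=0, p_{-1}=1, q_{-2}=1, q_{-1}=0), until the denominator exceeds 54:
  i=0: a_0=5, p_0 = 5*1 + 0 = 5, q_0 = 5*0 + 1 = 1.
  i=1: a_1=11, p_1 = 11*5 + 1 = 56, q_1 = 11*1 + 0 = 11.
  i=2: a_2=1, p_2 = 1*56 + 5 = 61, q_2 = 1*11 + 1 = 12.
  i=3: a_3=2, p_3 = 2*61 + 56 = 178, q_3 = 2*12 + 11 = 35.
  i=4: a_4=1, p_4 = 1*178 + 61 = 239, q_4 = 1*35 + 12 = 47.
  i=5: a_5=2, p_5 = 2*239 + 178 = 656, q_5 = 2*47 + 35 = 129.
q_5 = 129 > 54, so the last convergent with denominator <= 54 is p_4/q_4 = 239/47.
The closest fraction with denominator <= 54 is either p_4/q_4 or the intermediate fraction (k*p_4 + p_3)/(k*q_4 + q_3) with the largest k >= 1 whose denominator stays <= 54; these approach x as k grows, and every other convergent or intermediate fraction in range is farther away.
Largest k: floor((54 - q_3)/q_4) = floor((54 - 35)/47) = 0.
Since k = 0, no intermediate fraction beyond p_4/q_4 has denominator <= 54, so the convergent 239/47 is the closest (its error is |656*47 - 239*129|/(129*47) = 1/6063).

239/47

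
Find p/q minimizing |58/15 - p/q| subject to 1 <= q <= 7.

Expand x = 58/15 as a continued fraction with the Euclidean algorithm:
  58 = 3*15 + 13, so a_0 = 3.
  15 = 1*13 + 2, so a_1 = 1.
  13 = 6*2 + 1, so a_2 = 6.
  2 = 2*1 + 0, so a_3 = 2.
so x = [3; 1, 6, 2].
Convergents (p_i = a_i*p_{i-1} + p_{i-2}, q_i = a_i*q_{i-1} + q_{i-2} with p_{-2}=0, p_{-1}=1, q_{-2}=1, q_{-1}=0), until the denominator exceeds 7:
  i=0: a_0=3, p_0 = 3*1 + 0 = 3, q_0 = 3*0 + 1 = 1.
  i=1: a_1=1, p_1 = 1*3 + 1 = 4, q_1 = 1*1 + 0 = 1.
  i=2: a_2=6, p_2 = 6*4 + 3 = 27, q_2 = 6*1 + 1 = 7.
  i=3: a_3=2, p_3 = 2*27 + 4 = 58, q_3 = 2*7 + 1 = 15.
q_3 = 15 > 7, so the last convergent with denominator <= 7 is p_2/q_2 = 27/7.
The closest fraction with denominator <= 7 is either p_2/q_2 or the intermediate fraction (k*p_2 + p_1)/(k*q_2 + q_1) with the largest k >= 1 whose denominator stays <= 7; these approach x as k grows, and every other convergent or intermediate fraction in range is farther away.
Largest k: floor((7 - q_1)/q_2) = floor((7 - 1)/7) = 0.
Since k = 0, no intermediate fraction beyond p_2/q_2 has denominator <= 7, so the convergent 27/7 is the closest (its error is |58*7 - 27*15|/(15*7) = 1/105).

27/7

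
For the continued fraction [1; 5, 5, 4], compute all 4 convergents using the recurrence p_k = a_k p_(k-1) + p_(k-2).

Using the convergent recurrence p_i = a_i*p_{i-1} + p_{i-2}, q_i = a_i*q_{i-1} + q_{i-2} with p_{-2}=0, p_{-1}=1, q_{-2}=1, q_{-1}=0:
  i=0: a_0=1, p_0 = 1*1 + 0 = 1, q_0 = 1*0 + 1 = 1.
  i=1: a_1=5, p_1 = 5*1 + 1 = 6, q_1 = 5*1 + 0 = 5.
  i=2: a_2=5, p_2 = 5*6 + 1 = 31, q_2 = 5*5 + 1 = 26.
  i=3: a_3=4, p_3 = 4*31 + 6 = 130, q_3 = 4*26 + 5 = 109.

1/1, 6/5, 31/26, 130/109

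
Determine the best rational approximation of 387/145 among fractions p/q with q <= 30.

8/3

Expand x = 387/145 as a continued fraction with the Euclidean algorithm:
  387 = 2*145 + 97, so a_0 = 2.
  145 = 1*97 + 48, so a_1 = 1.
  97 = 2*48 + 1, so a_2 = 2.
  48 = 48*1 + 0, so a_3 = 48.
so x = [2; 1, 2, 48].
Convergents (p_i = a_i*p_{i-1} + p_{i-2}, q_i = a_i*q_{i-1} + q_{i-2} with p_{-2}=0, p_{-1}=1, q_{-2}=1, q_{-1}=0), until the denominator exceeds 30:
  i=0: a_0=2, p_0 = 2*1 + 0 = 2, q_0 = 2*0 + 1 = 1.
  i=1: a_1=1, p_1 = 1*2 + 1 = 3, q_1 = 1*1 + 0 = 1.
  i=2: a_2=2, p_2 = 2*3 + 2 = 8, q_2 = 2*1 + 1 = 3.
  i=3: a_3=48, p_3 = 48*8 + 3 = 387, q_3 = 48*3 + 1 = 145.
q_3 = 145 > 30, so the last convergent with denominator <= 30 is p_2/q_2 = 8/3.
The closest fraction with denominator <= 30 is either p_2/q_2 or the intermediate fraction (k*p_2 + p_1)/(k*q_2 + q_1) with the largest k >= 1 whose denominator stays <= 30; these approach x as k grows, and every other convergent or intermediate fraction in range is farther away.
Largest k: floor((30 - q_1)/q_2) = floor((30 - 1)/3) = 9.
That gives (9*8 + 3)/(9*3 + 1) = 75/28.
Compare the errors: |x - 8/3| = |387*3 - 8*145|/(145*3) = 1/435, and |x - 75/28| = |387*28 - 75*145|/(145*28) = 39/4060.
Cross-multiplying, 1*4060 = 4060 < 16965 = 39*435, so 1/435 is smaller: the convergent 8/3 is closer to x than 75/28.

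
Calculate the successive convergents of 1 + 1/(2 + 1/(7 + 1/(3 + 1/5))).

1/1, 3/2, 22/15, 69/47, 367/250

Using the convergent recurrence p_i = a_i*p_{i-1} + p_{i-2}, q_i = a_i*q_{i-1} + q_{i-2} with p_{-2}=0, p_{-1}=1, q_{-2}=1, q_{-1}=0:
  i=0: a_0=1, p_0 = 1*1 + 0 = 1, q_0 = 1*0 + 1 = 1.
  i=1: a_1=2, p_1 = 2*1 + 1 = 3, q_1 = 2*1 + 0 = 2.
  i=2: a_2=7, p_2 = 7*3 + 1 = 22, q_2 = 7*2 + 1 = 15.
  i=3: a_3=3, p_3 = 3*22 + 3 = 69, q_3 = 3*15 + 2 = 47.
  i=4: a_4=5, p_4 = 5*69 + 22 = 367, q_4 = 5*47 + 15 = 250.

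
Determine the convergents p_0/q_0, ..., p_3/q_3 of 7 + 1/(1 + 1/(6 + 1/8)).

7/1, 8/1, 55/7, 448/57

Using the convergent recurrence p_i = a_i*p_{i-1} + p_{i-2}, q_i = a_i*q_{i-1} + q_{i-2} with p_{-2}=0, p_{-1}=1, q_{-2}=1, q_{-1}=0:
  i=0: a_0=7, p_0 = 7*1 + 0 = 7, q_0 = 7*0 + 1 = 1.
  i=1: a_1=1, p_1 = 1*7 + 1 = 8, q_1 = 1*1 + 0 = 1.
  i=2: a_2=6, p_2 = 6*8 + 7 = 55, q_2 = 6*1 + 1 = 7.
  i=3: a_3=8, p_3 = 8*55 + 8 = 448, q_3 = 8*7 + 1 = 57.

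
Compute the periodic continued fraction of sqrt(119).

Write x_i = (sqrt(119) + m_i)/d_i with (m_0, d_0) = (0, 1). a_0 = floor(sqrt(119)) = 10, since 10^2 = 100 <= 119 < 121 = 11^2.
Iterate m_{i+1} = d_i*a_i - m_i, d_{i+1} = (119 - m_{i+1}^2)/d_i, a_{i+1} = floor((a_0 + m_{i+1})/d_{i+1}):
  m_1 = 1*10 - 0 = 10, d_1 = (119 - 10^2)/1 = 19/1 = 19, a_1 = floor((10 + 10)/19) = 1.
  m_2 = 19*1 - 10 = 9, d_2 = (119 - 9^2)/19 = 38/19 = 2, a_2 = floor((10 + 9)/2) = 9.
  m_3 = 2*9 - 9 = 9, d_3 = (119 - 9^2)/2 = 38/2 = 19, a_3 = floor((10 + 9)/19) = 1.
  m_4 = 19*1 - 9 = 10, d_4 = (119 - 10^2)/19 = 19/19 = 1, a_4 = floor((10 + 10)/1) = 20.
  m_5 = 1*20 - 10 = 10, d_5 = (119 - 10^2)/1 = 19/1 = 19: (m_5, d_5) = (m_1, d_1) = (10, 19), so from here the quotients repeat a_1, ..., a_4; the period length is 4.
Hence the expansion of sqrt(119) is a_0 = 10 followed by the repeating block 1, 9, 1, 20 (period 4).

[10; (1, 9, 1, 20)]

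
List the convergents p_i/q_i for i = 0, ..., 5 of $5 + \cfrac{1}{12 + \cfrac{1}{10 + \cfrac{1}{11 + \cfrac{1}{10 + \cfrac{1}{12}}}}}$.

Using the convergent recurrence p_i = a_i*p_{i-1} + p_{i-2}, q_i = a_i*q_{i-1} + q_{i-2} with p_{-2}=0, p_{-1}=1, q_{-2}=1, q_{-1}=0:
  i=0: a_0=5, p_0 = 5*1 + 0 = 5, q_0 = 5*0 + 1 = 1.
  i=1: a_1=12, p_1 = 12*5 + 1 = 61, q_1 = 12*1 + 0 = 12.
  i=2: a_2=10, p_2 = 10*61 + 5 = 615, q_2 = 10*12 + 1 = 121.
  i=3: a_3=11, p_3 = 11*615 + 61 = 6826, q_3 = 11*121 + 12 = 1343.
  i=4: a_4=10, p_4 = 10*6826 + 615 = 68875, q_4 = 10*1343 + 121 = 13551.
  i=5: a_5=12, p_5 = 12*68875 + 6826 = 833326, q_5 = 12*13551 + 1343 = 163955.

5/1, 61/12, 615/121, 6826/1343, 68875/13551, 833326/163955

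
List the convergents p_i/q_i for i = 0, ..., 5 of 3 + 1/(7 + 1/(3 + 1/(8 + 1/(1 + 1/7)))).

Using the convergent recurrence p_i = a_i*p_{i-1} + p_{i-2}, q_i = a_i*q_{i-1} + q_{i-2} with p_{-2}=0, p_{-1}=1, q_{-2}=1, q_{-1}=0:
  i=0: a_0=3, p_0 = 3*1 + 0 = 3, q_0 = 3*0 + 1 = 1.
  i=1: a_1=7, p_1 = 7*3 + 1 = 22, q_1 = 7*1 + 0 = 7.
  i=2: a_2=3, p_2 = 3*22 + 3 = 69, q_2 = 3*7 + 1 = 22.
  i=3: a_3=8, p_3 = 8*69 + 22 = 574, q_3 = 8*22 + 7 = 183.
  i=4: a_4=1, p_4 = 1*574 + 69 = 643, q_4 = 1*183 + 22 = 205.
  i=5: a_5=7, p_5 = 7*643 + 574 = 5075, q_5 = 7*205 + 183 = 1618.

3/1, 22/7, 69/22, 574/183, 643/205, 5075/1618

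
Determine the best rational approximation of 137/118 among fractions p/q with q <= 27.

29/25

Expand x = 137/118 as a continued fraction with the Euclidean algorithm:
  137 = 1*118 + 19, so a_0 = 1.
  118 = 6*19 + 4, so a_1 = 6.
  19 = 4*4 + 3, so a_2 = 4.
  4 = 1*3 + 1, so a_3 = 1.
  3 = 3*1 + 0, so a_4 = 3.
so x = [1; 6, 4, 1, 3].
Convergents (p_i = a_i*p_{i-1} + p_{i-2}, q_i = a_i*q_{i-1} + q_{i-2} with p_{-2}=0, p_{-1}=1, q_{-2}=1, q_{-1}=0), until the denominator exceeds 27:
  i=0: a_0=1, p_0 = 1*1 + 0 = 1, q_0 = 1*0 + 1 = 1.
  i=1: a_1=6, p_1 = 6*1 + 1 = 7, q_1 = 6*1 + 0 = 6.
  i=2: a_2=4, p_2 = 4*7 + 1 = 29, q_2 = 4*6 + 1 = 25.
  i=3: a_3=1, p_3 = 1*29 + 7 = 36, q_3 = 1*25 + 6 = 31.
q_3 = 31 > 27, so the last convergent with denominator <= 27 is p_2/q_2 = 29/25.
The closest fraction with denominator <= 27 is either p_2/q_2 or the intermediate fraction (k*p_2 + p_1)/(k*q_2 + q_1) with the largest k >= 1 whose denominator stays <= 27; these approach x as k grows, and every other convergent or intermediate fraction in range is farther away.
Largest k: floor((27 - q_1)/q_2) = floor((27 - 6)/25) = 0.
Since k = 0, no intermediate fraction beyond p_2/q_2 has denominator <= 27, so the convergent 29/25 is the closest (its error is |137*25 - 29*118|/(118*25) = 3/2950).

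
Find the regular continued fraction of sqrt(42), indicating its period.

Write x_i = (sqrt(42) + m_i)/d_i with (m_0, d_0) = (0, 1). a_0 = floor(sqrt(42)) = 6, since 6^2 = 36 <= 42 < 49 = 7^2.
Iterate m_{i+1} = d_i*a_i - m_i, d_{i+1} = (42 - m_{i+1}^2)/d_i, a_{i+1} = floor((a_0 + m_{i+1})/d_{i+1}):
  m_1 = 1*6 - 0 = 6, d_1 = (42 - 6^2)/1 = 6/1 = 6, a_1 = floor((6 + 6)/6) = 2.
  m_2 = 6*2 - 6 = 6, d_2 = (42 - 6^2)/6 = 6/6 = 1, a_2 = floor((6 + 6)/1) = 12.
  m_3 = 1*12 - 6 = 6, d_3 = (42 - 6^2)/1 = 6/1 = 6: (m_3, d_3) = (m_1, d_1) = (6, 6), so from here the quotients repeat a_1, a_2; the period length is 2.
Hence the expansion of sqrt(42) is a_0 = 6 followed by the repeating block 2, 12 (period 2).

[6; (2, 12)]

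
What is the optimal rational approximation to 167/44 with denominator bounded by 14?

Expand x = 167/44 as a continued fraction with the Euclidean algorithm:
  167 = 3*44 + 35, so a_0 = 3.
  44 = 1*35 + 9, so a_1 = 1.
  35 = 3*9 + 8, so a_2 = 3.
  9 = 1*8 + 1, so a_3 = 1.
  8 = 8*1 + 0, so a_4 = 8.
so x = [3; 1, 3, 1, 8].
Convergents (p_i = a_i*p_{i-1} + p_{i-2}, q_i = a_i*q_{i-1} + q_{i-2} with p_{-2}=0, p_{-1}=1, q_{-2}=1, q_{-1}=0), until the denominator exceeds 14:
  i=0: a_0=3, p_0 = 3*1 + 0 = 3, q_0 = 3*0 + 1 = 1.
  i=1: a_1=1, p_1 = 1*3 + 1 = 4, q_1 = 1*1 + 0 = 1.
  i=2: a_2=3, p_2 = 3*4 + 3 = 15, q_2 = 3*1 + 1 = 4.
  i=3: a_3=1, p_3 = 1*15 + 4 = 19, q_3 = 1*4 + 1 = 5.
  i=4: a_4=8, p_4 = 8*19 + 15 = 167, q_4 = 8*5 + 4 = 44.
q_4 = 44 > 14, so the last convergent with denominator <= 14 is p_3/q_3 = 19/5.
The closest fraction with denominator <= 14 is either p_3/q_3 or the intermediate fraction (k*p_3 + p_2)/(k*q_3 + q_2) with the largest k >= 1 whose denominator stays <= 14; these approach x as k grows, and every other convergent or intermediate fraction in range is farther away.
Largest k: floor((14 - q_2)/q_3) = floor((14 - 4)/5) = 2.
That gives (2*19 + 15)/(2*5 + 4) = 53/14.
Compare the errors: |x - 19/5| = |167*5 - 19*44|/(44*5) = 1/220, and |x - 53/14| = |167*14 - 53*44|/(44*14) = 6/616.
Cross-multiplying, 1*616 = 616 < 1320 = 6*220, so 1/220 is smaller: the convergent 19/5 is closer to x than 53/14.

19/5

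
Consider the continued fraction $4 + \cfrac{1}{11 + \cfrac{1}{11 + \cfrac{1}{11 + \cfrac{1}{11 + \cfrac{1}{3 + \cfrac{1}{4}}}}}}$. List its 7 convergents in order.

4/1, 45/11, 499/122, 5534/1353, 61373/15005, 189653/46368, 819985/200477

Using the convergent recurrence p_i = a_i*p_{i-1} + p_{i-2}, q_i = a_i*q_{i-1} + q_{i-2} with p_{-2}=0, p_{-1}=1, q_{-2}=1, q_{-1}=0:
  i=0: a_0=4, p_0 = 4*1 + 0 = 4, q_0 = 4*0 + 1 = 1.
  i=1: a_1=11, p_1 = 11*4 + 1 = 45, q_1 = 11*1 + 0 = 11.
  i=2: a_2=11, p_2 = 11*45 + 4 = 499, q_2 = 11*11 + 1 = 122.
  i=3: a_3=11, p_3 = 11*499 + 45 = 5534, q_3 = 11*122 + 11 = 1353.
  i=4: a_4=11, p_4 = 11*5534 + 499 = 61373, q_4 = 11*1353 + 122 = 15005.
  i=5: a_5=3, p_5 = 3*61373 + 5534 = 189653, q_5 = 3*15005 + 1353 = 46368.
  i=6: a_6=4, p_6 = 4*189653 + 61373 = 819985, q_6 = 4*46368 + 15005 = 200477.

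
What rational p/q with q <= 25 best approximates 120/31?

89/23

Expand x = 120/31 as a continued fraction with the Euclidean algorithm:
  120 = 3*31 + 27, so a_0 = 3.
  31 = 1*27 + 4, so a_1 = 1.
  27 = 6*4 + 3, so a_2 = 6.
  4 = 1*3 + 1, so a_3 = 1.
  3 = 3*1 + 0, so a_4 = 3.
so x = [3; 1, 6, 1, 3].
Convergents (p_i = a_i*p_{i-1} + p_{i-2}, q_i = a_i*q_{i-1} + q_{i-2} with p_{-2}=0, p_{-1}=1, q_{-2}=1, q_{-1}=0), until the denominator exceeds 25:
  i=0: a_0=3, p_0 = 3*1 + 0 = 3, q_0 = 3*0 + 1 = 1.
  i=1: a_1=1, p_1 = 1*3 + 1 = 4, q_1 = 1*1 + 0 = 1.
  i=2: a_2=6, p_2 = 6*4 + 3 = 27, q_2 = 6*1 + 1 = 7.
  i=3: a_3=1, p_3 = 1*27 + 4 = 31, q_3 = 1*7 + 1 = 8.
  i=4: a_4=3, p_4 = 3*31 + 27 = 120, q_4 = 3*8 + 7 = 31.
q_4 = 31 > 25, so the last convergent with denominator <= 25 is p_3/q_3 = 31/8.
The closest fraction with denominator <= 25 is either p_3/q_3 or the intermediate fraction (k*p_3 + p_2)/(k*q_3 + q_2) with the largest k >= 1 whose denominator stays <= 25; these approach x as k grows, and every other convergent or intermediate fraction in range is farther away.
Largest k: floor((25 - q_2)/q_3) = floor((25 - 7)/8) = 2.
That gives (2*31 + 27)/(2*8 + 7) = 89/23.
Compare the errors: |x - 31/8| = |120*8 - 31*31|/(31*8) = 1/248, and |x - 89/23| = |120*23 - 89*31|/(31*23) = 1/713.
Cross-multiplying, 1*248 = 248 < 713 = 1*713, so 1/713 is smaller: the intermediate fraction 89/23 is closer to x than 31/8.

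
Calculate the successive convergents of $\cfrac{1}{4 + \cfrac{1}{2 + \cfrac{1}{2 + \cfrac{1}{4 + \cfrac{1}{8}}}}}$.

0/1, 1/4, 2/9, 5/22, 22/97, 181/798

Using the convergent recurrence p_i = a_i*p_{i-1} + p_{i-2}, q_i = a_i*q_{i-1} + q_{i-2} with p_{-2}=0, p_{-1}=1, q_{-2}=1, q_{-1}=0:
  i=0: a_0=0, p_0 = 0*1 + 0 = 0, q_0 = 0*0 + 1 = 1.
  i=1: a_1=4, p_1 = 4*0 + 1 = 1, q_1 = 4*1 + 0 = 4.
  i=2: a_2=2, p_2 = 2*1 + 0 = 2, q_2 = 2*4 + 1 = 9.
  i=3: a_3=2, p_3 = 2*2 + 1 = 5, q_3 = 2*9 + 4 = 22.
  i=4: a_4=4, p_4 = 4*5 + 2 = 22, q_4 = 4*22 + 9 = 97.
  i=5: a_5=8, p_5 = 8*22 + 5 = 181, q_5 = 8*97 + 22 = 798.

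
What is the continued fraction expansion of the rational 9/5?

Run the Euclidean algorithm on 9 and 5; the successive quotients are the partial quotients a_0, a_1, ... (each step inverts the fractional part left over by the previous one):
  9 = 1*5 + 4, so a_0 = 1.
  5 = 1*4 + 1, so a_1 = 1.
  4 = 4*1 + 0, so a_2 = 4.
The remainder reaches 0 after 3 divisions, so the expansion has 3 partial quotients, read off in order.

[1; 1, 4]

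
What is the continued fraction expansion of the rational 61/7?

[8; 1, 2, 2]

Run the Euclidean algorithm on 61 and 7; the successive quotients are the partial quotients a_0, a_1, ... (each step inverts the fractional part left over by the previous one):
  61 = 8*7 + 5, so a_0 = 8.
  7 = 1*5 + 2, so a_1 = 1.
  5 = 2*2 + 1, so a_2 = 2.
  2 = 2*1 + 0, so a_3 = 2.
The remainder reaches 0 after 4 divisions, so the expansion has 4 partial quotients, read off in order.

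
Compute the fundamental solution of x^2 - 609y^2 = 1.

(x, y) = (605695, 24544)

First expand sqrt(609) as a continued fraction. With x_i = (sqrt(609) + m_i)/d_i and (m_0, d_0) = (0, 1): a_0 = floor(sqrt(609)) = 24, since 24^2 = 576 <= 609 < 625 = 25^2.
Iterate m_{i+1} = d_i*a_i - m_i, d_{i+1} = (609 - m_{i+1}^2)/d_i, a_{i+1} = floor((a_0 + m_{i+1})/d_{i+1}):
  m_1 = 1*24 - 0 = 24, d_1 = (609 - 24^2)/1 = 33/1 = 33, a_1 = floor((24 + 24)/33) = 1.
  m_2 = 33*1 - 24 = 9, d_2 = (609 - 9^2)/33 = 528/33 = 16, a_2 = floor((24 + 9)/16) = 2.
  m_3 = 16*2 - 9 = 23, d_3 = (609 - 23^2)/16 = 80/16 = 5, a_3 = floor((24 + 23)/5) = 9.
  m_4 = 5*9 - 23 = 22, d_4 = (609 - 22^2)/5 = 125/5 = 25, a_4 = floor((24 + 22)/25) = 1.
  m_5 = 25*1 - 22 = 3, d_5 = (609 - 3^2)/25 = 600/25 = 24, a_5 = floor((24 + 3)/24) = 1.
  m_6 = 24*1 - 3 = 21, d_6 = (609 - 21^2)/24 = 168/24 = 7, a_6 = floor((24 + 21)/7) = 6.
  m_7 = 7*6 - 21 = 21, d_7 = (609 - 21^2)/7 = 168/7 = 24, a_7 = floor((24 + 21)/24) = 1.
  m_8 = 24*1 - 21 = 3, d_8 = (609 - 3^2)/24 = 600/24 = 25, a_8 = floor((24 + 3)/25) = 1.
  m_9 = 25*1 - 3 = 22, d_9 = (609 - 22^2)/25 = 125/25 = 5, a_9 = floor((24 + 22)/5) = 9.
  m_10 = 5*9 - 22 = 23, d_10 = (609 - 23^2)/5 = 80/5 = 16, a_10 = floor((24 + 23)/16) = 2.
  m_11 = 16*2 - 23 = 9, d_11 = (609 - 9^2)/16 = 528/16 = 33, a_11 = floor((24 + 9)/33) = 1.
  m_12 = 33*1 - 9 = 24, d_12 = (609 - 24^2)/33 = 33/33 = 1, a_12 = floor((24 + 24)/1) = 48.
  m_13 = 1*48 - 24 = 24, d_13 = (609 - 24^2)/1 = 33/1 = 33: (m_13, d_13) = (m_1, d_1) = (24, 33), so from here the quotients repeat a_1, ..., a_12; the period length is 12.
So sqrt(609) = [24; (1, 2, 9, 1, 1, 6, 1, 1, 9, 2, 1, 48)] with period length k = 12.
k is even, so the fundamental solution of x^2 - 609y^2 = 1 is (p_{k-1}, q_{k-1}) = (p_11, q_11); compute convergents through index 11.
Convergents (p_i = a_i*p_{i-1} + p_{i-2}, q_i = a_i*q_{i-1} + q_{i-2} with p_{-2}=0, p_{-1}=1, q_{-2}=1, q_{-1}=0):
  i=0: a_0=24, p_0 = 24*1 + 0 = 24, q_0 = 24*0 + 1 = 1.
  i=1: a_1=1, p_1 = 1*24 + 1 = 25, q_1 = 1*1 + 0 = 1.
  i=2: a_2=2, p_2 = 2*25 + 24 = 74, q_2 = 2*1 + 1 = 3.
  i=3: a_3=9, p_3 = 9*74 + 25 = 691, q_3 = 9*3 + 1 = 28.
  i=4: a_4=1, p_4 = 1*691 + 74 = 765, q_4 = 1*28 + 3 = 31.
  i=5: a_5=1, p_5 = 1*765 + 691 = 1456, q_5 = 1*31 + 28 = 59.
  i=6: a_6=6, p_6 = 6*1456 + 765 = 9501, q_6 = 6*59 + 31 = 385.
  i=7: a_7=1, p_7 = 1*9501 + 1456 = 10957, q_7 = 1*385 + 59 = 444.
  i=8: a_8=1, p_8 = 1*10957 + 9501 = 20458, q_8 = 1*444 + 385 = 829.
  i=9: a_9=9, p_9 = 9*20458 + 10957 = 195079, q_9 = 9*829 + 444 = 7905.
  i=10: a_10=2, p_10 = 2*195079 + 20458 = 410616, q_10 = 2*7905 + 829 = 16639.
  i=11: a_11=1, p_11 = 1*410616 + 195079 = 605695, q_11 = 1*16639 + 7905 = 24544.
Check: 605695^2 - 609*24544^2 = 366866433025 - 366866433024 = 1, so (x, y) = (605695, 24544) solves the equation, and by the theorem it is the least positive solution.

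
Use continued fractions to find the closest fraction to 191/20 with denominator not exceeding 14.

Expand x = 191/20 as a continued fraction with the Euclidean algorithm:
  191 = 9*20 + 11, so a_0 = 9.
  20 = 1*11 + 9, so a_1 = 1.
  11 = 1*9 + 2, so a_2 = 1.
  9 = 4*2 + 1, so a_3 = 4.
  2 = 2*1 + 0, so a_4 = 2.
so x = [9; 1, 1, 4, 2].
Convergents (p_i = a_i*p_{i-1} + p_{i-2}, q_i = a_i*q_{i-1} + q_{i-2} with p_{-2}=0, p_{-1}=1, q_{-2}=1, q_{-1}=0), until the denominator exceeds 14:
  i=0: a_0=9, p_0 = 9*1 + 0 = 9, q_0 = 9*0 + 1 = 1.
  i=1: a_1=1, p_1 = 1*9 + 1 = 10, q_1 = 1*1 + 0 = 1.
  i=2: a_2=1, p_2 = 1*10 + 9 = 19, q_2 = 1*1 + 1 = 2.
  i=3: a_3=4, p_3 = 4*19 + 10 = 86, q_3 = 4*2 + 1 = 9.
  i=4: a_4=2, p_4 = 2*86 + 19 = 191, q_4 = 2*9 + 2 = 20.
q_4 = 20 > 14, so the last convergent with denominator <= 14 is p_3/q_3 = 86/9.
The closest fraction with denominator <= 14 is either p_3/q_3 or the intermediate fraction (k*p_3 + p_2)/(k*q_3 + q_2) with the largest k >= 1 whose denominator stays <= 14; these approach x as k grows, and every other convergent or intermediate fraction in range is farther away.
Largest k: floor((14 - q_2)/q_3) = floor((14 - 2)/9) = 1.
That gives (1*86 + 19)/(1*9 + 2) = 105/11.
Compare the errors: |x - 86/9| = |191*9 - 86*20|/(20*9) = 1/180, and |x - 105/11| = |191*11 - 105*20|/(20*11) = 1/220.
Cross-multiplying, 1*180 = 180 < 220 = 1*220, so 1/220 is smaller: the intermediate fraction 105/11 is closer to x than 86/9.

105/11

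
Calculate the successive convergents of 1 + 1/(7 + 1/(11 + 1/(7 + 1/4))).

Using the convergent recurrence p_i = a_i*p_{i-1} + p_{i-2}, q_i = a_i*q_{i-1} + q_{i-2} with p_{-2}=0, p_{-1}=1, q_{-2}=1, q_{-1}=0:
  i=0: a_0=1, p_0 = 1*1 + 0 = 1, q_0 = 1*0 + 1 = 1.
  i=1: a_1=7, p_1 = 7*1 + 1 = 8, q_1 = 7*1 + 0 = 7.
  i=2: a_2=11, p_2 = 11*8 + 1 = 89, q_2 = 11*7 + 1 = 78.
  i=3: a_3=7, p_3 = 7*89 + 8 = 631, q_3 = 7*78 + 7 = 553.
  i=4: a_4=4, p_4 = 4*631 + 89 = 2613, q_4 = 4*553 + 78 = 2290.

1/1, 8/7, 89/78, 631/553, 2613/2290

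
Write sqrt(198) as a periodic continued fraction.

[14; (14, 28)]

Write x_i = (sqrt(198) + m_i)/d_i with (m_0, d_0) = (0, 1). a_0 = floor(sqrt(198)) = 14, since 14^2 = 196 <= 198 < 225 = 15^2.
Iterate m_{i+1} = d_i*a_i - m_i, d_{i+1} = (198 - m_{i+1}^2)/d_i, a_{i+1} = floor((a_0 + m_{i+1})/d_{i+1}):
  m_1 = 1*14 - 0 = 14, d_1 = (198 - 14^2)/1 = 2/1 = 2, a_1 = floor((14 + 14)/2) = 14.
  m_2 = 2*14 - 14 = 14, d_2 = (198 - 14^2)/2 = 2/2 = 1, a_2 = floor((14 + 14)/1) = 28.
  m_3 = 1*28 - 14 = 14, d_3 = (198 - 14^2)/1 = 2/1 = 2: (m_3, d_3) = (m_1, d_1) = (14, 2), so from here the quotients repeat a_1, a_2; the period length is 2.
Hence the expansion of sqrt(198) is a_0 = 14 followed by the repeating block 14, 28 (period 2).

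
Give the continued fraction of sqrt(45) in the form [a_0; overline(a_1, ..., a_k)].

[6; overline(1, 2, 2, 2, 1, 12)]

Write x_i = (sqrt(45) + m_i)/d_i with (m_0, d_0) = (0, 1). a_0 = floor(sqrt(45)) = 6, since 6^2 = 36 <= 45 < 49 = 7^2.
Iterate m_{i+1} = d_i*a_i - m_i, d_{i+1} = (45 - m_{i+1}^2)/d_i, a_{i+1} = floor((a_0 + m_{i+1})/d_{i+1}):
  m_1 = 1*6 - 0 = 6, d_1 = (45 - 6^2)/1 = 9/1 = 9, a_1 = floor((6 + 6)/9) = 1.
  m_2 = 9*1 - 6 = 3, d_2 = (45 - 3^2)/9 = 36/9 = 4, a_2 = floor((6 + 3)/4) = 2.
  m_3 = 4*2 - 3 = 5, d_3 = (45 - 5^2)/4 = 20/4 = 5, a_3 = floor((6 + 5)/5) = 2.
  m_4 = 5*2 - 5 = 5, d_4 = (45 - 5^2)/5 = 20/5 = 4, a_4 = floor((6 + 5)/4) = 2.
  m_5 = 4*2 - 5 = 3, d_5 = (45 - 3^2)/4 = 36/4 = 9, a_5 = floor((6 + 3)/9) = 1.
  m_6 = 9*1 - 3 = 6, d_6 = (45 - 6^2)/9 = 9/9 = 1, a_6 = floor((6 + 6)/1) = 12.
  m_7 = 1*12 - 6 = 6, d_7 = (45 - 6^2)/1 = 9/1 = 9: (m_7, d_7) = (m_1, d_1) = (6, 9), so from here the quotients repeat a_1, ..., a_6; the period length is 6.
Hence the expansion of sqrt(45) is a_0 = 6 followed by the repeating block 1, 2, 2, 2, 1, 12 (period 6).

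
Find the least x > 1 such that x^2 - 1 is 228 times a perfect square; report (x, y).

(x, y) = (151, 10)

First expand sqrt(228) as a continued fraction. With x_i = (sqrt(228) + m_i)/d_i and (m_0, d_0) = (0, 1): a_0 = floor(sqrt(228)) = 15, since 15^2 = 225 <= 228 < 256 = 16^2.
Iterate m_{i+1} = d_i*a_i - m_i, d_{i+1} = (228 - m_{i+1}^2)/d_i, a_{i+1} = floor((a_0 + m_{i+1})/d_{i+1}):
  m_1 = 1*15 - 0 = 15, d_1 = (228 - 15^2)/1 = 3/1 = 3, a_1 = floor((15 + 15)/3) = 10.
  m_2 = 3*10 - 15 = 15, d_2 = (228 - 15^2)/3 = 3/3 = 1, a_2 = floor((15 + 15)/1) = 30.
  m_3 = 1*30 - 15 = 15, d_3 = (228 - 15^2)/1 = 3/1 = 3: (m_3, d_3) = (m_1, d_1) = (15, 3), so from here the quotients repeat a_1, a_2; the period length is 2.
So sqrt(228) = [15; (10, 30)] with period length k = 2.
k is even, so the fundamental solution of x^2 - 228y^2 = 1 is (p_{k-1}, q_{k-1}) = (p_1, q_1); compute convergents through index 1.
Convergents (p_i = a_i*p_{i-1} + p_{i-2}, q_i = a_i*q_{i-1} + q_{i-2} with p_{-2}=0, p_{-1}=1, q_{-2}=1, q_{-1}=0):
  i=0: a_0=15, p_0 = 15*1 + 0 = 15, q_0 = 15*0 + 1 = 1.
  i=1: a_1=10, p_1 = 10*15 + 1 = 151, q_1 = 10*1 + 0 = 10.
Check: 151^2 - 228*10^2 = 22801 - 22800 = 1, so (x, y) = (151, 10) solves the equation, and by the theorem it is the least positive solution.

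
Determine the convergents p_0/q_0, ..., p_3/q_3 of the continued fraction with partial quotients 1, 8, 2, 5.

Using the convergent recurrence p_i = a_i*p_{i-1} + p_{i-2}, q_i = a_i*q_{i-1} + q_{i-2} with p_{-2}=0, p_{-1}=1, q_{-2}=1, q_{-1}=0:
  i=0: a_0=1, p_0 = 1*1 + 0 = 1, q_0 = 1*0 + 1 = 1.
  i=1: a_1=8, p_1 = 8*1 + 1 = 9, q_1 = 8*1 + 0 = 8.
  i=2: a_2=2, p_2 = 2*9 + 1 = 19, q_2 = 2*8 + 1 = 17.
  i=3: a_3=5, p_3 = 5*19 + 9 = 104, q_3 = 5*17 + 8 = 93.

1/1, 9/8, 19/17, 104/93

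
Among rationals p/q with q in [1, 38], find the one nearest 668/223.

3/1

Expand x = 668/223 as a continued fraction with the Euclidean algorithm:
  668 = 2*223 + 222, so a_0 = 2.
  223 = 1*222 + 1, so a_1 = 1.
  222 = 222*1 + 0, so a_2 = 222.
so x = [2; 1, 222].
Convergents (p_i = a_i*p_{i-1} + p_{i-2}, q_i = a_i*q_{i-1} + q_{i-2} with p_{-2}=0, p_{-1}=1, q_{-2}=1, q_{-1}=0), until the denominator exceeds 38:
  i=0: a_0=2, p_0 = 2*1 + 0 = 2, q_0 = 2*0 + 1 = 1.
  i=1: a_1=1, p_1 = 1*2 + 1 = 3, q_1 = 1*1 + 0 = 1.
  i=2: a_2=222, p_2 = 222*3 + 2 = 668, q_2 = 222*1 + 1 = 223.
q_2 = 223 > 38, so the last convergent with denominator <= 38 is p_1/q_1 = 3/1.
The closest fraction with denominator <= 38 is either p_1/q_1 or the intermediate fraction (k*p_1 + p_0)/(k*q_1 + q_0) with the largest k >= 1 whose denominator stays <= 38; these approach x as k grows, and every other convergent or intermediate fraction in range is farther away.
Largest k: floor((38 - q_0)/q_1) = floor((38 - 1)/1) = 37.
That gives (37*3 + 2)/(37*1 + 1) = 113/38.
Compare the errors: |x - 3/1| = |668*1 - 3*223|/(223*1) = 1/223, and |x - 113/38| = |668*38 - 113*223|/(223*38) = 185/8474.
Cross-multiplying, 1*8474 = 8474 < 41255 = 185*223, so 1/223 is smaller: the convergent 3/1 is closer to x than 113/38.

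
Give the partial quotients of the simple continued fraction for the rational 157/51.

[3; 12, 1, 3]

Run the Euclidean algorithm on 157 and 51; the successive quotients are the partial quotients a_0, a_1, ... (each step inverts the fractional part left over by the previous one):
  157 = 3*51 + 4, so a_0 = 3.
  51 = 12*4 + 3, so a_1 = 12.
  4 = 1*3 + 1, so a_2 = 1.
  3 = 3*1 + 0, so a_3 = 3.
The remainder reaches 0 after 4 divisions, so the expansion has 4 partial quotients, read off in order.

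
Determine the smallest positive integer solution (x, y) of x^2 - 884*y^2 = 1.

(x, y) = (1665, 56)

First expand sqrt(884) as a continued fraction. With x_i = (sqrt(884) + m_i)/d_i and (m_0, d_0) = (0, 1): a_0 = floor(sqrt(884)) = 29, since 29^2 = 841 <= 884 < 900 = 30^2.
Iterate m_{i+1} = d_i*a_i - m_i, d_{i+1} = (884 - m_{i+1}^2)/d_i, a_{i+1} = floor((a_0 + m_{i+1})/d_{i+1}):
  m_1 = 1*29 - 0 = 29, d_1 = (884 - 29^2)/1 = 43/1 = 43, a_1 = floor((29 + 29)/43) = 1.
  m_2 = 43*1 - 29 = 14, d_2 = (884 - 14^2)/43 = 688/43 = 16, a_2 = floor((29 + 14)/16) = 2.
  m_3 = 16*2 - 14 = 18, d_3 = (884 - 18^2)/16 = 560/16 = 35, a_3 = floor((29 + 18)/35) = 1.
  m_4 = 35*1 - 18 = 17, d_4 = (884 - 17^2)/35 = 595/35 = 17, a_4 = floor((29 + 17)/17) = 2.
  m_5 = 17*2 - 17 = 17, d_5 = (884 - 17^2)/17 = 595/17 = 35, a_5 = floor((29 + 17)/35) = 1.
  m_6 = 35*1 - 17 = 18, d_6 = (884 - 18^2)/35 = 560/35 = 16, a_6 = floor((29 + 18)/16) = 2.
  m_7 = 16*2 - 18 = 14, d_7 = (884 - 14^2)/16 = 688/16 = 43, a_7 = floor((29 + 14)/43) = 1.
  m_8 = 43*1 - 14 = 29, d_8 = (884 - 29^2)/43 = 43/43 = 1, a_8 = floor((29 + 29)/1) = 58.
  m_9 = 1*58 - 29 = 29, d_9 = (884 - 29^2)/1 = 43/1 = 43: (m_9, d_9) = (m_1, d_1) = (29, 43), so from here the quotients repeat a_1, ..., a_8; the period length is 8.
So sqrt(884) = [29; (1, 2, 1, 2, 1, 2, 1, 58)] with period length k = 8.
k is even, so the fundamental solution of x^2 - 884y^2 = 1 is (p_{k-1}, q_{k-1}) = (p_7, q_7); compute convergents through index 7.
Convergents (p_i = a_i*p_{i-1} + p_{i-2}, q_i = a_i*q_{i-1} + q_{i-2} with p_{-2}=0, p_{-1}=1, q_{-2}=1, q_{-1}=0):
  i=0: a_0=29, p_0 = 29*1 + 0 = 29, q_0 = 29*0 + 1 = 1.
  i=1: a_1=1, p_1 = 1*29 + 1 = 30, q_1 = 1*1 + 0 = 1.
  i=2: a_2=2, p_2 = 2*30 + 29 = 89, q_2 = 2*1 + 1 = 3.
  i=3: a_3=1, p_3 = 1*89 + 30 = 119, q_3 = 1*3 + 1 = 4.
  i=4: a_4=2, p_4 = 2*119 + 89 = 327, q_4 = 2*4 + 3 = 11.
  i=5: a_5=1, p_5 = 1*327 + 119 = 446, q_5 = 1*11 + 4 = 15.
  i=6: a_6=2, p_6 = 2*446 + 327 = 1219, q_6 = 2*15 + 11 = 41.
  i=7: a_7=1, p_7 = 1*1219 + 446 = 1665, q_7 = 1*41 + 15 = 56.
Check: 1665^2 - 884*56^2 = 2772225 - 2772224 = 1, so (x, y) = (1665, 56) solves the equation, and by the theorem it is the least positive solution.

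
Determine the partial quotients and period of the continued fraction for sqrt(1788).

Write x_i = (sqrt(1788) + m_i)/d_i with (m_0, d_0) = (0, 1). a_0 = floor(sqrt(1788)) = 42, since 42^2 = 1764 <= 1788 < 1849 = 43^2.
Iterate m_{i+1} = d_i*a_i - m_i, d_{i+1} = (1788 - m_{i+1}^2)/d_i, a_{i+1} = floor((a_0 + m_{i+1})/d_{i+1}):
  m_1 = 1*42 - 0 = 42, d_1 = (1788 - 42^2)/1 = 24/1 = 24, a_1 = floor((42 + 42)/24) = 3.
  m_2 = 24*3 - 42 = 30, d_2 = (1788 - 30^2)/24 = 888/24 = 37, a_2 = floor((42 + 30)/37) = 1.
  m_3 = 37*1 - 30 = 7, d_3 = (1788 - 7^2)/37 = 1739/37 = 47, a_3 = floor((42 + 7)/47) = 1.
  m_4 = 47*1 - 7 = 40, d_4 = (1788 - 40^2)/47 = 188/47 = 4, a_4 = floor((42 + 40)/4) = 20.
  m_5 = 4*20 - 40 = 40, d_5 = (1788 - 40^2)/4 = 188/4 = 47, a_5 = floor((42 + 40)/47) = 1.
  m_6 = 47*1 - 40 = 7, d_6 = (1788 - 7^2)/47 = 1739/47 = 37, a_6 = floor((42 + 7)/37) = 1.
  m_7 = 37*1 - 7 = 30, d_7 = (1788 - 30^2)/37 = 888/37 = 24, a_7 = floor((42 + 30)/24) = 3.
  m_8 = 24*3 - 30 = 42, d_8 = (1788 - 42^2)/24 = 24/24 = 1, a_8 = floor((42 + 42)/1) = 84.
  m_9 = 1*84 - 42 = 42, d_9 = (1788 - 42^2)/1 = 24/1 = 24: (m_9, d_9) = (m_1, d_1) = (42, 24), so from here the quotients repeat a_1, ..., a_8; the period length is 8.
Hence the expansion of sqrt(1788) is a_0 = 42 followed by the repeating block 3, 1, 1, 20, 1, 1, 3, 84 (period 8).

[42; (3, 1, 1, 20, 1, 1, 3, 84)]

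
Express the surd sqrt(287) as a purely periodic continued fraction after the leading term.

[16; (1, 15, 1, 32)]

Write x_i = (sqrt(287) + m_i)/d_i with (m_0, d_0) = (0, 1). a_0 = floor(sqrt(287)) = 16, since 16^2 = 256 <= 287 < 289 = 17^2.
Iterate m_{i+1} = d_i*a_i - m_i, d_{i+1} = (287 - m_{i+1}^2)/d_i, a_{i+1} = floor((a_0 + m_{i+1})/d_{i+1}):
  m_1 = 1*16 - 0 = 16, d_1 = (287 - 16^2)/1 = 31/1 = 31, a_1 = floor((16 + 16)/31) = 1.
  m_2 = 31*1 - 16 = 15, d_2 = (287 - 15^2)/31 = 62/31 = 2, a_2 = floor((16 + 15)/2) = 15.
  m_3 = 2*15 - 15 = 15, d_3 = (287 - 15^2)/2 = 62/2 = 31, a_3 = floor((16 + 15)/31) = 1.
  m_4 = 31*1 - 15 = 16, d_4 = (287 - 16^2)/31 = 31/31 = 1, a_4 = floor((16 + 16)/1) = 32.
  m_5 = 1*32 - 16 = 16, d_5 = (287 - 16^2)/1 = 31/1 = 31: (m_5, d_5) = (m_1, d_1) = (16, 31), so from here the quotients repeat a_1, ..., a_4; the period length is 4.
Hence the expansion of sqrt(287) is a_0 = 16 followed by the repeating block 1, 15, 1, 32 (period 4).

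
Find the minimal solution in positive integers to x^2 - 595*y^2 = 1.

First expand sqrt(595) as a continued fraction. With x_i = (sqrt(595) + m_i)/d_i and (m_0, d_0) = (0, 1): a_0 = floor(sqrt(595)) = 24, since 24^2 = 576 <= 595 < 625 = 25^2.
Iterate m_{i+1} = d_i*a_i - m_i, d_{i+1} = (595 - m_{i+1}^2)/d_i, a_{i+1} = floor((a_0 + m_{i+1})/d_{i+1}):
  m_1 = 1*24 - 0 = 24, d_1 = (595 - 24^2)/1 = 19/1 = 19, a_1 = floor((24 + 24)/19) = 2.
  m_2 = 19*2 - 24 = 14, d_2 = (595 - 14^2)/19 = 399/19 = 21, a_2 = floor((24 + 14)/21) = 1.
  m_3 = 21*1 - 14 = 7, d_3 = (595 - 7^2)/21 = 546/21 = 26, a_3 = floor((24 + 7)/26) = 1.
  m_4 = 26*1 - 7 = 19, d_4 = (595 - 19^2)/26 = 234/26 = 9, a_4 = floor((24 + 19)/9) = 4.
  m_5 = 9*4 - 19 = 17, d_5 = (595 - 17^2)/9 = 306/9 = 34, a_5 = floor((24 + 17)/34) = 1.
  m_6 = 34*1 - 17 = 17, d_6 = (595 - 17^2)/34 = 306/34 = 9, a_6 = floor((24 + 17)/9) = 4.
  m_7 = 9*4 - 17 = 19, d_7 = (595 - 19^2)/9 = 234/9 = 26, a_7 = floor((24 + 19)/26) = 1.
  m_8 = 26*1 - 19 = 7, d_8 = (595 - 7^2)/26 = 546/26 = 21, a_8 = floor((24 + 7)/21) = 1.
  m_9 = 21*1 - 7 = 14, d_9 = (595 - 14^2)/21 = 399/21 = 19, a_9 = floor((24 + 14)/19) = 2.
  m_10 = 19*2 - 14 = 24, d_10 = (595 - 24^2)/19 = 19/19 = 1, a_10 = floor((24 + 24)/1) = 48.
  m_11 = 1*48 - 24 = 24, d_11 = (595 - 24^2)/1 = 19/1 = 19: (m_11, d_11) = (m_1, d_1) = (24, 19), so from here the quotients repeat a_1, ..., a_10; the period length is 10.
So sqrt(595) = [24; (2, 1, 1, 4, 1, 4, 1, 1, 2, 48)] with period length k = 10.
k is even, so the fundamental solution of x^2 - 595y^2 = 1 is (p_{k-1}, q_{k-1}) = (p_9, q_9); compute convergents through index 9.
Convergents (p_i = a_i*p_{i-1} + p_{i-2}, q_i = a_i*q_{i-1} + q_{i-2} with p_{-2}=0, p_{-1}=1, q_{-2}=1, q_{-1}=0):
  i=0: a_0=24, p_0 = 24*1 + 0 = 24, q_0 = 24*0 + 1 = 1.
  i=1: a_1=2, p_1 = 2*24 + 1 = 49, q_1 = 2*1 + 0 = 2.
  i=2: a_2=1, p_2 = 1*49 + 24 = 73, q_2 = 1*2 + 1 = 3.
  i=3: a_3=1, p_3 = 1*73 + 49 = 122, q_3 = 1*3 + 2 = 5.
  i=4: a_4=4, p_4 = 4*122 + 73 = 561, q_4 = 4*5 + 3 = 23.
  i=5: a_5=1, p_5 = 1*561 + 122 = 683, q_5 = 1*23 + 5 = 28.
  i=6: a_6=4, p_6 = 4*683 + 561 = 3293, q_6 = 4*28 + 23 = 135.
  i=7: a_7=1, p_7 = 1*3293 + 683 = 3976, q_7 = 1*135 + 28 = 163.
  i=8: a_8=1, p_8 = 1*3976 + 3293 = 7269, q_8 = 1*163 + 135 = 298.
  i=9: a_9=2, p_9 = 2*7269 + 3976 = 18514, q_9 = 2*298 + 163 = 759.
Check: 18514^2 - 595*759^2 = 342768196 - 342768195 = 1, so (x, y) = (18514, 759) solves the equation, and by the theorem it is the least positive solution.

(x, y) = (18514, 759)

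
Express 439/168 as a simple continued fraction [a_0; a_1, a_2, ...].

Run the Euclidean algorithm on 439 and 168; the successive quotients are the partial quotients a_0, a_1, ... (each step inverts the fractional part left over by the previous one):
  439 = 2*168 + 103, so a_0 = 2.
  168 = 1*103 + 65, so a_1 = 1.
  103 = 1*65 + 38, so a_2 = 1.
  65 = 1*38 + 27, so a_3 = 1.
  38 = 1*27 + 11, so a_4 = 1.
  27 = 2*11 + 5, so a_5 = 2.
  11 = 2*5 + 1, so a_6 = 2.
  5 = 5*1 + 0, so a_7 = 5.
The remainder reaches 0 after 8 divisions, so the expansion has 8 partial quotients, read off in order.

[2; 1, 1, 1, 1, 2, 2, 5]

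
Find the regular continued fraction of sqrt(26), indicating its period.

[5; (10)]

Write x_i = (sqrt(26) + m_i)/d_i with (m_0, d_0) = (0, 1). a_0 = floor(sqrt(26)) = 5, since 5^2 = 25 <= 26 < 36 = 6^2.
Iterate m_{i+1} = d_i*a_i - m_i, d_{i+1} = (26 - m_{i+1}^2)/d_i, a_{i+1} = floor((a_0 + m_{i+1})/d_{i+1}):
  m_1 = 1*5 - 0 = 5, d_1 = (26 - 5^2)/1 = 1/1 = 1, a_1 = floor((5 + 5)/1) = 10.
  m_2 = 1*10 - 5 = 5, d_2 = (26 - 5^2)/1 = 1/1 = 1: (m_2, d_2) = (m_1, d_1) = (5, 1), so from here the quotient a_1 repeats; the period length is 1.
Hence the expansion of sqrt(26) is a_0 = 5 followed by the repeating block 10 (period 1).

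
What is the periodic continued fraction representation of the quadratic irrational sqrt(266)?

Write x_i = (sqrt(266) + m_i)/d_i with (m_0, d_0) = (0, 1). a_0 = floor(sqrt(266)) = 16, since 16^2 = 256 <= 266 < 289 = 17^2.
Iterate m_{i+1} = d_i*a_i - m_i, d_{i+1} = (266 - m_{i+1}^2)/d_i, a_{i+1} = floor((a_0 + m_{i+1})/d_{i+1}):
  m_1 = 1*16 - 0 = 16, d_1 = (266 - 16^2)/1 = 10/1 = 10, a_1 = floor((16 + 16)/10) = 3.
  m_2 = 10*3 - 16 = 14, d_2 = (266 - 14^2)/10 = 70/10 = 7, a_2 = floor((16 + 14)/7) = 4.
  m_3 = 7*4 - 14 = 14, d_3 = (266 - 14^2)/7 = 70/7 = 10, a_3 = floor((16 + 14)/10) = 3.
  m_4 = 10*3 - 14 = 16, d_4 = (266 - 16^2)/10 = 10/10 = 1, a_4 = floor((16 + 16)/1) = 32.
  m_5 = 1*32 - 16 = 16, d_5 = (266 - 16^2)/1 = 10/1 = 10: (m_5, d_5) = (m_1, d_1) = (16, 10), so from here the quotients repeat a_1, ..., a_4; the period length is 4.
Hence the expansion of sqrt(266) is a_0 = 16 followed by the repeating block 3, 4, 3, 32 (period 4).

[16; (3, 4, 3, 32)]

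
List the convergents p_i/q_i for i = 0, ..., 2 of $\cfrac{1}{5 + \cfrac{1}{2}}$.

Using the convergent recurrence p_i = a_i*p_{i-1} + p_{i-2}, q_i = a_i*q_{i-1} + q_{i-2} with p_{-2}=0, p_{-1}=1, q_{-2}=1, q_{-1}=0:
  i=0: a_0=0, p_0 = 0*1 + 0 = 0, q_0 = 0*0 + 1 = 1.
  i=1: a_1=5, p_1 = 5*0 + 1 = 1, q_1 = 5*1 + 0 = 5.
  i=2: a_2=2, p_2 = 2*1 + 0 = 2, q_2 = 2*5 + 1 = 11.

0/1, 1/5, 2/11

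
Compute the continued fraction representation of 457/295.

Run the Euclidean algorithm on 457 and 295; the successive quotients are the partial quotients a_0, a_1, ... (each step inverts the fractional part left over by the previous one):
  457 = 1*295 + 162, so a_0 = 1.
  295 = 1*162 + 133, so a_1 = 1.
  162 = 1*133 + 29, so a_2 = 1.
  133 = 4*29 + 17, so a_3 = 4.
  29 = 1*17 + 12, so a_4 = 1.
  17 = 1*12 + 5, so a_5 = 1.
  12 = 2*5 + 2, so a_6 = 2.
  5 = 2*2 + 1, so a_7 = 2.
  2 = 2*1 + 0, so a_8 = 2.
The remainder reaches 0 after 9 divisions, so the expansion has 9 partial quotients, read off in order.

[1; 1, 1, 4, 1, 1, 2, 2, 2]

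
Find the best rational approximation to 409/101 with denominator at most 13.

53/13

Expand x = 409/101 as a continued fraction with the Euclidean algorithm:
  409 = 4*101 + 5, so a_0 = 4.
  101 = 20*5 + 1, so a_1 = 20.
  5 = 5*1 + 0, so a_2 = 5.
so x = [4; 20, 5].
Convergents (p_i = a_i*p_{i-1} + p_{i-2}, q_i = a_i*q_{i-1} + q_{i-2} with p_{-2}=0, p_{-1}=1, q_{-2}=1, q_{-1}=0), until the denominator exceeds 13:
  i=0: a_0=4, p_0 = 4*1 + 0 = 4, q_0 = 4*0 + 1 = 1.
  i=1: a_1=20, p_1 = 20*4 + 1 = 81, q_1 = 20*1 + 0 = 20.
q_1 = 20 > 13, so the last convergent with denominator <= 13 is p_0/q_0 = 4/1.
The closest fraction with denominator <= 13 is either p_0/q_0 or the intermediate fraction (k*p_0 + p_{-1})/(k*q_0 + q_{-1}) with the largest k >= 1 whose denominator stays <= 13; these approach x as k grows, and every other convergent or intermediate fraction in range is farther away.
Largest k: floor((13 - q_{-1})/q_0) = floor((13 - 0)/1) = 13 (using the seeds p_{-1} = 1, q_{-1} = 0).
That gives (13*4 + 1)/(13*1 + 0) = 53/13.
Compare the errors: |x - 4/1| = |409*1 - 4*101|/(101*1) = 5/101, and |x - 53/13| = |409*13 - 53*101|/(101*13) = 36/1313.
Cross-multiplying, 36*101 = 3636 < 6565 = 5*1313, so 36/1313 is smaller: the intermediate fraction 53/13 is closer to x than 4/1.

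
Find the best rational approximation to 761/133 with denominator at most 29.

103/18

Expand x = 761/133 as a continued fraction with the Euclidean algorithm:
  761 = 5*133 + 96, so a_0 = 5.
  133 = 1*96 + 37, so a_1 = 1.
  96 = 2*37 + 22, so a_2 = 2.
  37 = 1*22 + 15, so a_3 = 1.
  22 = 1*15 + 7, so a_4 = 1.
  15 = 2*7 + 1, so a_5 = 2.
  7 = 7*1 + 0, so a_6 = 7.
so x = [5; 1, 2, 1, 1, 2, 7].
Convergents (p_i = a_i*p_{i-1} + p_{i-2}, q_i = a_i*q_{i-1} + q_{i-2} with p_{-2}=0, p_{-1}=1, q_{-2}=1, q_{-1}=0), until the denominator exceeds 29:
  i=0: a_0=5, p_0 = 5*1 + 0 = 5, q_0 = 5*0 + 1 = 1.
  i=1: a_1=1, p_1 = 1*5 + 1 = 6, q_1 = 1*1 + 0 = 1.
  i=2: a_2=2, p_2 = 2*6 + 5 = 17, q_2 = 2*1 + 1 = 3.
  i=3: a_3=1, p_3 = 1*17 + 6 = 23, q_3 = 1*3 + 1 = 4.
  i=4: a_4=1, p_4 = 1*23 + 17 = 40, q_4 = 1*4 + 3 = 7.
  i=5: a_5=2, p_5 = 2*40 + 23 = 103, q_5 = 2*7 + 4 = 18.
  i=6: a_6=7, p_6 = 7*103 + 40 = 761, q_6 = 7*18 + 7 = 133.
q_6 = 133 > 29, so the last convergent with denominator <= 29 is p_5/q_5 = 103/18.
The closest fraction with denominator <= 29 is either p_5/q_5 or the intermediate fraction (k*p_5 + p_4)/(k*q_5 + q_4) with the largest k >= 1 whose denominator stays <= 29; these approach x as k grows, and every other convergent or intermediate fraction in range is farther away.
Largest k: floor((29 - q_4)/q_5) = floor((29 - 7)/18) = 1.
That gives (1*103 + 40)/(1*18 + 7) = 143/25.
Compare the errors: |x - 103/18| = |761*18 - 103*133|/(133*18) = 1/2394, and |x - 143/25| = |761*25 - 143*133|/(133*25) = 6/3325.
Cross-multiplying, 1*3325 = 3325 < 14364 = 6*2394, so 1/2394 is smaller: the convergent 103/18 is closer to x than 143/25.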